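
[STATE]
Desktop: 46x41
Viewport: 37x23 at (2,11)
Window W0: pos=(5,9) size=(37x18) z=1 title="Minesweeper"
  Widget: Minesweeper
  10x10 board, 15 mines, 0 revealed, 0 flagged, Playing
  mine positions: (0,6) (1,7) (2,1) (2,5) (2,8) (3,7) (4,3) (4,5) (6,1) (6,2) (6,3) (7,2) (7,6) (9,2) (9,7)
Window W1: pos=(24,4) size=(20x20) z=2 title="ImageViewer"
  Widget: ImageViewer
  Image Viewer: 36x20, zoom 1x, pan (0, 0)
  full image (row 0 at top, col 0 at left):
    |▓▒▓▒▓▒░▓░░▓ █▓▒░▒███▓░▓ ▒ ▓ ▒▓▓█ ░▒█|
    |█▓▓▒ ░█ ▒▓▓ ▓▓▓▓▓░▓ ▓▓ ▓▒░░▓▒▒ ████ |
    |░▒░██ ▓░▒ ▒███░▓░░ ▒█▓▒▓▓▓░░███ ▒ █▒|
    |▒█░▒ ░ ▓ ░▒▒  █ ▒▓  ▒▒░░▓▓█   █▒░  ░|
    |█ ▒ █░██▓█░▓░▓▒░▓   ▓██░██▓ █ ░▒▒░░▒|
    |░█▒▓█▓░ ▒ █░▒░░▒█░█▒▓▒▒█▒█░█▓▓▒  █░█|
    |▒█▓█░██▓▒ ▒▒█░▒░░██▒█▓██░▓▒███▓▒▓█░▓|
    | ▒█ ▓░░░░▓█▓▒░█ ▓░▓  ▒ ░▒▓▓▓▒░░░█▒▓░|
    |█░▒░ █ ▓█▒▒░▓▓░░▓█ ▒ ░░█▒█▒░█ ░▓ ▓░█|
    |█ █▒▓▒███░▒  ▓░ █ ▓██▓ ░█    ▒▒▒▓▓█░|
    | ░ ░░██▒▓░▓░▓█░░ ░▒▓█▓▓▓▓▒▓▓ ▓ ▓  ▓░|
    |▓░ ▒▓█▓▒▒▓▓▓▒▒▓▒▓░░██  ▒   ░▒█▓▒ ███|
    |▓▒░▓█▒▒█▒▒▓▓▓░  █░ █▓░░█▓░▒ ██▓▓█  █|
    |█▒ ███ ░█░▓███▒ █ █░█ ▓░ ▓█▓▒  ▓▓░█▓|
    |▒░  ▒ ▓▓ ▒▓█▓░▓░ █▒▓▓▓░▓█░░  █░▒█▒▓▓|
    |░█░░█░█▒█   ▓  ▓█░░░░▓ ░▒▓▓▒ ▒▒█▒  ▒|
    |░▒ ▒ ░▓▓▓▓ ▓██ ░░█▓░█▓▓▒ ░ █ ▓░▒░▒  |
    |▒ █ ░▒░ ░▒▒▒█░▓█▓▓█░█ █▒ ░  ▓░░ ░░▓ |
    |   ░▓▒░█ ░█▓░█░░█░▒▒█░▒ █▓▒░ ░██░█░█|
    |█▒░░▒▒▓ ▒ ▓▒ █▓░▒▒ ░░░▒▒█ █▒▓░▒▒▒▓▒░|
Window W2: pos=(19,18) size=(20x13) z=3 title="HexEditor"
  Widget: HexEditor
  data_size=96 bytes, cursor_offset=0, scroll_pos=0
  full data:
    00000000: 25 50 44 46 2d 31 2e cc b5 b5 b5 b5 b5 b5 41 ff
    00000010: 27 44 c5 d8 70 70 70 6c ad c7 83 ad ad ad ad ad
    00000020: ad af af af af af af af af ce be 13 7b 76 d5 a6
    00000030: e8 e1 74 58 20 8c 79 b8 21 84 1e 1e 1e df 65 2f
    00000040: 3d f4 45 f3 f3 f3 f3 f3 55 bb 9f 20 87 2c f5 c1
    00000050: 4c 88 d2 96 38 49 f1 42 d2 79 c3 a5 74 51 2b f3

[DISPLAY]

   ┠──────────────────┃█ ▒ █░██▓█░▓░▓
   ┃■■■■■■■■■■        ┃░█▒▓█▓░ ▒ █░▒░
   ┃■■■■■■■■■■        ┃▒█▓█░██▓▒ ▒▒█░
   ┃■■■■■■■■■■        ┃ ▒█ ▓░░░░▓█▓▒░
   ┃■■■■■■■■■■        ┃█░▒░ █ ▓█▒▒░▓▓
   ┃■■■■■■■■■■        ┃█ █▒▓▒███░▒  ▓
   ┃■■■■■■■■■■        ┃ ░ ░░██▒▓░▓░▓█
   ┃■■■■■■■■■■   ┏━━━━━━━━━━━━━━━━━━┓
   ┃■■■■■■■■■■   ┃ HexEditor        ┃
   ┃■■■■■■■■■■   ┠──────────────────┨
   ┃■■■■■■■■■■   ┃00000000  25 50 44┃
   ┃             ┃00000010  27 44 c5┃
   ┃             ┃00000020  ad af af┃
   ┃             ┃00000030  e8 e1 74┃
   ┃             ┃00000040  3d f4 45┃
   ┗━━━━━━━━━━━━━┃00000050  4c 88 d2┃
                 ┃                  ┃
                 ┃                  ┃
                 ┃                  ┃
                 ┗━━━━━━━━━━━━━━━━━━┛
                                     
                                     
                                     


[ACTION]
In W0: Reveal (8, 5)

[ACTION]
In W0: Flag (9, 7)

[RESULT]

   ┠──────────────────┃█ ▒ █░██▓█░▓░▓
   ┃■■■■■■■■■■        ┃░█▒▓█▓░ ▒ █░▒░
   ┃■■■■■■■■■■        ┃▒█▓█░██▓▒ ▒▒█░
   ┃■■■■■■■■■■        ┃ ▒█ ▓░░░░▓█▓▒░
   ┃■■■■■■■■■■        ┃█░▒░ █ ▓█▒▒░▓▓
   ┃■■■■■■■■■■        ┃█ █▒▓▒███░▒  ▓
   ┃■■■■■■■■■■        ┃ ░ ░░██▒▓░▓░▓█
   ┃■■■■■■■■■■   ┏━━━━━━━━━━━━━━━━━━┓
   ┃■■■■■■■■■■   ┃ HexEditor        ┃
   ┃■■■■■1■■■■   ┠──────────────────┨
   ┃■■■■■■■⚑■■   ┃00000000  25 50 44┃
   ┃             ┃00000010  27 44 c5┃
   ┃             ┃00000020  ad af af┃
   ┃             ┃00000030  e8 e1 74┃
   ┃             ┃00000040  3d f4 45┃
   ┗━━━━━━━━━━━━━┃00000050  4c 88 d2┃
                 ┃                  ┃
                 ┃                  ┃
                 ┃                  ┃
                 ┗━━━━━━━━━━━━━━━━━━┛
                                     
                                     
                                     


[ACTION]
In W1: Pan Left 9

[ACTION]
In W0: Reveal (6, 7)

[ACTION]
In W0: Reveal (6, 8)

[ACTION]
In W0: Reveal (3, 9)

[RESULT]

   ┠──────────────────┃█ ▒ █░██▓█░▓░▓
   ┃■■■■■■■■■■        ┃░█▒▓█▓░ ▒ █░▒░
   ┃■■■■■■■■■■        ┃▒█▓█░██▓▒ ▒▒█░
   ┃■■■■■■■■■■        ┃ ▒█ ▓░░░░▓█▓▒░
   ┃■■■■■■■■21        ┃█░▒░ █ ▓█▒▒░▓▓
   ┃■■■■■■211         ┃█ █▒▓▒███░▒  ▓
   ┃■■■■■■1           ┃ ░ ░░██▒▓░▓░▓█
   ┃■■■■■■11     ┏━━━━━━━━━━━━━━━━━━┓
   ┃■■■■■■■1     ┃ HexEditor        ┃
   ┃■■■■■1■21    ┠──────────────────┨
   ┃■■■■■■■⚑1    ┃00000000  25 50 44┃
   ┃             ┃00000010  27 44 c5┃
   ┃             ┃00000020  ad af af┃
   ┃             ┃00000030  e8 e1 74┃
   ┃             ┃00000040  3d f4 45┃
   ┗━━━━━━━━━━━━━┃00000050  4c 88 d2┃
                 ┃                  ┃
                 ┃                  ┃
                 ┃                  ┃
                 ┗━━━━━━━━━━━━━━━━━━┛
                                     
                                     
                                     


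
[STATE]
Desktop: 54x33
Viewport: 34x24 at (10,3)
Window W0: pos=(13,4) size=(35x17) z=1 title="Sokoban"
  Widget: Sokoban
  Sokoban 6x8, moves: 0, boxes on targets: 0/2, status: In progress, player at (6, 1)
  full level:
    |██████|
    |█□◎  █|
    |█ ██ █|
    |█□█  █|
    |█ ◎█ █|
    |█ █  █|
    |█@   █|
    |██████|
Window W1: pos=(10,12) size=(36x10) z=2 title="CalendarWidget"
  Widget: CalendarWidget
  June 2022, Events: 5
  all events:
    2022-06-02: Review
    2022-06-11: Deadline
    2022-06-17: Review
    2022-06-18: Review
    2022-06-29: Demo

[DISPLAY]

                                  
   ┏━━━━━━━━━━━━━━━━━━━━━━━━━━━━━━
   ┃ Sokoban                      
   ┠──────────────────────────────
   ┃██████                        
   ┃█□◎  █                        
   ┃█ ██ █                        
   ┃█□█  █                        
   ┃█ ◎█ █                        
┏━━━━━━━━━━━━━━━━━━━━━━━━━━━━━━━━━
┃ CalendarWidget                  
┠─────────────────────────────────
┃            June 2022            
┃Mo Tu We Th Fr Sa Su             
┃       1  2*  3  4  5            
┃ 6  7  8  9 10 11* 12            
┃13 14 15 16 17* 18* 19           
┃20 21 22 23 24 25 26             
┗━━━━━━━━━━━━━━━━━━━━━━━━━━━━━━━━━
                                  
                                  
                                  
                                  
                                  


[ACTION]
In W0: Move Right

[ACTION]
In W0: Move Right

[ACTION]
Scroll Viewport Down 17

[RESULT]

   ┃█ ██ █                        
   ┃█□█  █                        
   ┃█ ◎█ █                        
┏━━━━━━━━━━━━━━━━━━━━━━━━━━━━━━━━━
┃ CalendarWidget                  
┠─────────────────────────────────
┃            June 2022            
┃Mo Tu We Th Fr Sa Su             
┃       1  2*  3  4  5            
┃ 6  7  8  9 10 11* 12            
┃13 14 15 16 17* 18* 19           
┃20 21 22 23 24 25 26             
┗━━━━━━━━━━━━━━━━━━━━━━━━━━━━━━━━━
                                  
                                  
                                  
                                  
                                  
                                  
                                  
                                  
                                  
                                  
                                  


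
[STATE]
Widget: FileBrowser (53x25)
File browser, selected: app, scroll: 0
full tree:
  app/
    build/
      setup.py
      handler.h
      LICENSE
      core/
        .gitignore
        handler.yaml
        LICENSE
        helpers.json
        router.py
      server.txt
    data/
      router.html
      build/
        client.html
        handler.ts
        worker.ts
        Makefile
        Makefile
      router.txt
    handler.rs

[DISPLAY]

> [-] app/                                           
    [+] build/                                       
    [+] data/                                        
    handler.rs                                       
                                                     
                                                     
                                                     
                                                     
                                                     
                                                     
                                                     
                                                     
                                                     
                                                     
                                                     
                                                     
                                                     
                                                     
                                                     
                                                     
                                                     
                                                     
                                                     
                                                     
                                                     


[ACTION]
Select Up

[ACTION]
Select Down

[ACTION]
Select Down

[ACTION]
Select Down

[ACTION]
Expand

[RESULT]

  [-] app/                                           
    [+] build/                                       
    [+] data/                                        
  > handler.rs                                       
                                                     
                                                     
                                                     
                                                     
                                                     
                                                     
                                                     
                                                     
                                                     
                                                     
                                                     
                                                     
                                                     
                                                     
                                                     
                                                     
                                                     
                                                     
                                                     
                                                     
                                                     


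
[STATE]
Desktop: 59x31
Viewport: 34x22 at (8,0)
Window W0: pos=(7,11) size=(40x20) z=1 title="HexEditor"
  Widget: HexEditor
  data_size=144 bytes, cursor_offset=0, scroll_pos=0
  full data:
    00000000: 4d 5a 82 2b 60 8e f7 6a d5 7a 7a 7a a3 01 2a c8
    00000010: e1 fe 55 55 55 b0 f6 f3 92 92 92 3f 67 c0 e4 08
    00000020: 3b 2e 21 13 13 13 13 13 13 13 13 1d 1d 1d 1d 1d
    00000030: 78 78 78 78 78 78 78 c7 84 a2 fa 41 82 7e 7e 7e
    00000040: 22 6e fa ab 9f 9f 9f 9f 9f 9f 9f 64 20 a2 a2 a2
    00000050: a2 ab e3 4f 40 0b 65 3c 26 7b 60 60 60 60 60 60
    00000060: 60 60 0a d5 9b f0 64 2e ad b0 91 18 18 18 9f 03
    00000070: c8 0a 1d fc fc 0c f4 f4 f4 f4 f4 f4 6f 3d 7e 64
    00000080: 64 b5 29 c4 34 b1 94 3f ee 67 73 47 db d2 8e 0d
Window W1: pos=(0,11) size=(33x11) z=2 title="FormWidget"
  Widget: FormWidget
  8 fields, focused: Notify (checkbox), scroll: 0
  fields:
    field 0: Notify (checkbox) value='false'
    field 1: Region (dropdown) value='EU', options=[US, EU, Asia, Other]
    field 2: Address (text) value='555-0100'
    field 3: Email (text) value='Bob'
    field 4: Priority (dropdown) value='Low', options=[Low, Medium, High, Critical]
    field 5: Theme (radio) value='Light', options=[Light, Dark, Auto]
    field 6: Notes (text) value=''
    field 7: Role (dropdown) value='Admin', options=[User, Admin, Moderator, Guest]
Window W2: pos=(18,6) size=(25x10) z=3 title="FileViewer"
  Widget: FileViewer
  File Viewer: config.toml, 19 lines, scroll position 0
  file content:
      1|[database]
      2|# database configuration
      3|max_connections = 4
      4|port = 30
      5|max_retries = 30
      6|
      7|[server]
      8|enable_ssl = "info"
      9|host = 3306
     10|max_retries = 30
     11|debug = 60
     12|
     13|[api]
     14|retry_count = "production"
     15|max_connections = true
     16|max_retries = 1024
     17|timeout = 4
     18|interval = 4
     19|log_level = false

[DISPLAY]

                                  
                                  
                                  
                                  
                                  
                                  
          ┏━━━━━━━━━━━━━━━━━━━━━━━
          ┃ FileViewer            
          ┠───────────────────────
          ┃[database]            ▲
          ┃# database configurati█
━━━━━━━━━━┃max_connections = 4   ░
dget      ┃port = 30             ░
──────────┃max_retries = 30      ░
y:     [ ]┃                      ▼
n:     [EU┗━━━━━━━━━━━━━━━━━━━━━━━
ss:    [555-0100       ]┃13 13 13 
:      [Bob            ]┃78 78 c7 
ity:   [Low           ▼]┃9f 9f 9f 
:      (●) Light  ( ) Da┃0b 65 3c 
:      [               ]┃f0 64 2e 
━━━━━━━━━━━━━━━━━━━━━━━━┛0c f4 f4 


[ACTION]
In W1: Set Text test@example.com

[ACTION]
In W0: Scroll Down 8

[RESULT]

                                  
                                  
                                  
                                  
                                  
                                  
          ┏━━━━━━━━━━━━━━━━━━━━━━━
          ┃ FileViewer            
          ┠───────────────────────
          ┃[database]            ▲
          ┃# database configurati█
━━━━━━━━━━┃max_connections = 4   ░
dget      ┃port = 30             ░
──────────┃max_retries = 30      ░
y:     [ ]┃                      ▼
n:     [EU┗━━━━━━━━━━━━━━━━━━━━━━━
ss:    [555-0100       ]┃         
:      [Bob            ]┃         
ity:   [Low           ▼]┃         
:      (●) Light  ( ) Da┃         
:      [               ]┃         
━━━━━━━━━━━━━━━━━━━━━━━━┛         


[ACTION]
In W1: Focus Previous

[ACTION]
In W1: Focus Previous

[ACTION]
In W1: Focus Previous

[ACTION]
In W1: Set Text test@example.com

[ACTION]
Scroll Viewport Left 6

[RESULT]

                                  
                                  
                                  
                                  
                                  
                                  
                ┏━━━━━━━━━━━━━━━━━
                ┃ FileViewer      
                ┠─────────────────
                ┃[database]       
                ┃# database config
━━━━━━━━━━━━━━━━┃max_connections =
FormWidget      ┃port = 30        
────────────────┃max_retries = 30 
 Notify:     [ ]┃                 
 Region:     [EU┗━━━━━━━━━━━━━━━━━
 Address:    [555-0100       ]┃   
 Email:      [Bob            ]┃   
 Priority:   [Low           ▼]┃   
 Theme:      (●) Light  ( ) Da┃   
 Notes:      [               ]┃   
━━━━━━━━━━━━━━━━━━━━━━━━━━━━━━┛   


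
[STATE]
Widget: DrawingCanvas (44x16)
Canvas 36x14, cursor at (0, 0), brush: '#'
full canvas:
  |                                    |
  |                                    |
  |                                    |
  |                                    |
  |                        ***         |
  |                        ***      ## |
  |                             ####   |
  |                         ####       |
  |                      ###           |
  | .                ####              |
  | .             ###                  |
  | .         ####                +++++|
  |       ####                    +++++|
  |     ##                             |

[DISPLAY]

+                                           
                                            
                                            
                                            
                        ***                 
                        ***      ##         
                             ####           
                         ####               
                      ###                   
 .                ####                      
 .             ###                          
 .         ####                +++++        
       ####                    +++++        
     ##                                     
                                            
                                            


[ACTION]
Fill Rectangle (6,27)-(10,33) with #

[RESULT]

+                                           
                                            
                                            
                                            
                        ***                 
                        ***      ##         
                           #######          
                         #########          
                      ###  #######          
 .                ####     #######          
 .             ###         #######          
 .         ####                +++++        
       ####                    +++++        
     ##                                     
                                            
                                            


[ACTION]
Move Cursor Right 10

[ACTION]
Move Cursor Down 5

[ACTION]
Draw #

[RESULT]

                                            
                                            
                                            
                                            
                        ***                 
          #             ***      ##         
                           #######          
                         #########          
                      ###  #######          
 .                ####     #######          
 .             ###         #######          
 .         ####                +++++        
       ####                    +++++        
     ##                                     
                                            
                                            


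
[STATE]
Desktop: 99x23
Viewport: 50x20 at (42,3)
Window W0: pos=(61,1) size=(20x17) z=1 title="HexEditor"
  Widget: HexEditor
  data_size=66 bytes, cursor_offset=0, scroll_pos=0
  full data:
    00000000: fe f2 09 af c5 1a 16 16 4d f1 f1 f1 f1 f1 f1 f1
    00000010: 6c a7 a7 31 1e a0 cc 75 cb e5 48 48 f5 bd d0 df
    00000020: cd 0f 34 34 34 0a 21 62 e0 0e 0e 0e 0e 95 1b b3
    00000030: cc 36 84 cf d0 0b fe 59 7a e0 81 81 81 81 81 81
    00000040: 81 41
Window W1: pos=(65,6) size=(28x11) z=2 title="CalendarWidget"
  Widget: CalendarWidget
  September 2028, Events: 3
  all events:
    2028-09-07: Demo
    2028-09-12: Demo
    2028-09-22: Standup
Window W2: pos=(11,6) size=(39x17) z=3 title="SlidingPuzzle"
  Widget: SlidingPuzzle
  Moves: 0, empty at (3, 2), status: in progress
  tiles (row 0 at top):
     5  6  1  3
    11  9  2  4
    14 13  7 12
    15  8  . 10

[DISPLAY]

                   ┠──────────────────┨           
                   ┃00000000  FE f2 09┃           
                   ┃00000010  6c a7 a7┃           
━━━━━━━┓           ┃000┏━━━━━━━━━━━━━━━━━━━━━━━━━━
       ┃           ┃000┃ CalendarWidget           
───────┨           ┃000┠──────────────────────────
       ┃           ┃   ┃      September 2028      
       ┃           ┃   ┃Mo Tu We Th Fr Sa Su      
       ┃           ┃   ┃             1  2  3      
       ┃           ┃   ┃ 4  5  6  7*  8  9 10     
       ┃           ┃   ┃11 12* 13 14 15 16 17     
       ┃           ┃   ┃18 19 20 21 22* 23 24     
       ┃           ┃   ┃25 26 27 28 29 30         
       ┃           ┃   ┗━━━━━━━━━━━━━━━━━━━━━━━━━━
       ┃           ┗━━━━━━━━━━━━━━━━━━┛           
       ┃                                          
       ┃                                          
       ┃                                          
       ┃                                          
━━━━━━━┛                                          


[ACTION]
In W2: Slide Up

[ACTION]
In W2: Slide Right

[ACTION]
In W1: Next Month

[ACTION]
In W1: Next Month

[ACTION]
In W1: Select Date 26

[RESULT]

                   ┠──────────────────┨           
                   ┃00000000  FE f2 09┃           
                   ┃00000010  6c a7 a7┃           
━━━━━━━┓           ┃000┏━━━━━━━━━━━━━━━━━━━━━━━━━━
       ┃           ┃000┃ CalendarWidget           
───────┨           ┃000┠──────────────────────────
       ┃           ┃   ┃      November 2028       
       ┃           ┃   ┃Mo Tu We Th Fr Sa Su      
       ┃           ┃   ┃       1  2  3  4  5      
       ┃           ┃   ┃ 6  7  8  9 10 11 12      
       ┃           ┃   ┃13 14 15 16 17 18 19      
       ┃           ┃   ┃20 21 22 23 24 25 [26]    
       ┃           ┃   ┃27 28 29 30               
       ┃           ┃   ┗━━━━━━━━━━━━━━━━━━━━━━━━━━
       ┃           ┗━━━━━━━━━━━━━━━━━━┛           
       ┃                                          
       ┃                                          
       ┃                                          
       ┃                                          
━━━━━━━┛                                          


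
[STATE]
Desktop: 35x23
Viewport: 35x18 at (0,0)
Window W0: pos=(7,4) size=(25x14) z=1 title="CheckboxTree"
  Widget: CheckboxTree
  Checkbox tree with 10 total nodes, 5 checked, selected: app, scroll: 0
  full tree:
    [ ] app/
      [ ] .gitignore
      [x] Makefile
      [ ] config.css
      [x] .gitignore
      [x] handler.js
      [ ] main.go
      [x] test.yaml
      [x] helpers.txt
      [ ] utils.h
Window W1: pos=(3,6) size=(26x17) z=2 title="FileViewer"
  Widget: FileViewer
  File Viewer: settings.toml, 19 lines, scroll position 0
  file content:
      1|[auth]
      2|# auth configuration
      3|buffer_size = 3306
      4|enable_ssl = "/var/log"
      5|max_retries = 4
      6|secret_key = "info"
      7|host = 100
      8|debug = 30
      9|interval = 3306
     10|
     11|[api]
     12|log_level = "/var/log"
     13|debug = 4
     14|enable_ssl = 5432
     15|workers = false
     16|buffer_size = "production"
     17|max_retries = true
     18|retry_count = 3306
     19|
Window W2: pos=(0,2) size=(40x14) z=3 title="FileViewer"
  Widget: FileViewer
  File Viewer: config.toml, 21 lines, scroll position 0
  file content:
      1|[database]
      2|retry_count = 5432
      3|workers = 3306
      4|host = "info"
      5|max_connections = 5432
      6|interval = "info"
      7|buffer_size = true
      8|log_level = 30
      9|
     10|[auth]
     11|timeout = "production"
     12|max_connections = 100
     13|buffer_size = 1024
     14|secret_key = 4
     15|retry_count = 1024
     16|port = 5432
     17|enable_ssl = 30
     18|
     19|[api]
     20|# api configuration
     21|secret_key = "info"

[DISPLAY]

                                   
                                   
┏━━━━━━━━━━━━━━━━━━━━━━━━━━━━━━━━━━
┃ FileViewer                       
┠──────────────────────────────────
┃[database]                        
┃retry_count = 5432                
┃workers = 3306                    
┃host = "info"                     
┃max_connections = 5432            
┃interval = "info"                 
┃buffer_size = true                
┃log_level = 30                    
┃                                  
┃[auth]                            
┗━━━━━━━━━━━━━━━━━━━━━━━━━━━━━━━━━━
   ┃debug = 30             ░┃  ┃   
   ┃interval = 3306        ░┃━━┛   


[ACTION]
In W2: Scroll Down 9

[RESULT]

                                   
                                   
┏━━━━━━━━━━━━━━━━━━━━━━━━━━━━━━━━━━
┃ FileViewer                       
┠──────────────────────────────────
┃[auth]                            
┃timeout = "production"            
┃max_connections = 100             
┃buffer_size = 1024                
┃secret_key = 4                    
┃retry_count = 1024                
┃port = 5432                       
┃enable_ssl = 30                   
┃                                  
┃[api]                             
┗━━━━━━━━━━━━━━━━━━━━━━━━━━━━━━━━━━
   ┃debug = 30             ░┃  ┃   
   ┃interval = 3306        ░┃━━┛   


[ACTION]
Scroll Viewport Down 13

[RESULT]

┃[auth]                            
┃timeout = "production"            
┃max_connections = 100             
┃buffer_size = 1024                
┃secret_key = 4                    
┃retry_count = 1024                
┃port = 5432                       
┃enable_ssl = 30                   
┃                                  
┃[api]                             
┗━━━━━━━━━━━━━━━━━━━━━━━━━━━━━━━━━━
   ┃debug = 30             ░┃  ┃   
   ┃interval = 3306        ░┃━━┛   
   ┃                       ░┃      
   ┃[api]                  ░┃      
   ┃log_level = "/var/log" ░┃      
   ┃debug = 4              ▼┃      
   ┗━━━━━━━━━━━━━━━━━━━━━━━━┛      


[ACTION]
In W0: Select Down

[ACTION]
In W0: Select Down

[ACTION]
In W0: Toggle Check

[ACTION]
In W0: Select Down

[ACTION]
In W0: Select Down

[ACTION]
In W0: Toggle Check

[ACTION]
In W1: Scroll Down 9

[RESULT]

┃[auth]                            
┃timeout = "production"            
┃max_connections = 100             
┃buffer_size = 1024                
┃secret_key = 4                    
┃retry_count = 1024                
┃port = 5432                       
┃enable_ssl = 30                   
┃                                  
┃[api]                             
┗━━━━━━━━━━━━━━━━━━━━━━━━━━━━━━━━━━
   ┃enable_ssl = 5432      ░┃  ┃   
   ┃workers = false        ░┃━━┛   
   ┃buffer_size = "producti░┃      
   ┃max_retries = true     ░┃      
   ┃retry_count = 3306     █┃      
   ┃                       ▼┃      
   ┗━━━━━━━━━━━━━━━━━━━━━━━━┛      


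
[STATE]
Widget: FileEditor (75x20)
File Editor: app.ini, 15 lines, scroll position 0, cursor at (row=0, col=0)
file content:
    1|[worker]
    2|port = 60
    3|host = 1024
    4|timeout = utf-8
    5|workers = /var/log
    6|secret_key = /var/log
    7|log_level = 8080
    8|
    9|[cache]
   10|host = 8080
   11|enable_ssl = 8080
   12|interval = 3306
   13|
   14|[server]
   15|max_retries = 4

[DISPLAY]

█worker]                                                                  ▲
port = 60                                                                 █
host = 1024                                                               ░
timeout = utf-8                                                           ░
workers = /var/log                                                        ░
secret_key = /var/log                                                     ░
log_level = 8080                                                          ░
                                                                          ░
[cache]                                                                   ░
host = 8080                                                               ░
enable_ssl = 8080                                                         ░
interval = 3306                                                           ░
                                                                          ░
[server]                                                                  ░
max_retries = 4                                                           ░
                                                                          ░
                                                                          ░
                                                                          ░
                                                                          ░
                                                                          ▼


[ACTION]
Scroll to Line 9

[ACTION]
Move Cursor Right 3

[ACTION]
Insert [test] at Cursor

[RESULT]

[wotest█ker]                                                              ▲
port = 60                                                                 █
host = 1024                                                               ░
timeout = utf-8                                                           ░
workers = /var/log                                                        ░
secret_key = /var/log                                                     ░
log_level = 8080                                                          ░
                                                                          ░
[cache]                                                                   ░
host = 8080                                                               ░
enable_ssl = 8080                                                         ░
interval = 3306                                                           ░
                                                                          ░
[server]                                                                  ░
max_retries = 4                                                           ░
                                                                          ░
                                                                          ░
                                                                          ░
                                                                          ░
                                                                          ▼


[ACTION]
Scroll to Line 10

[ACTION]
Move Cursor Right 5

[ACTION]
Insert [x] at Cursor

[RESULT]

[wotestrker]x█                                                            ▲
port = 60                                                                 █
host = 1024                                                               ░
timeout = utf-8                                                           ░
workers = /var/log                                                        ░
secret_key = /var/log                                                     ░
log_level = 8080                                                          ░
                                                                          ░
[cache]                                                                   ░
host = 8080                                                               ░
enable_ssl = 8080                                                         ░
interval = 3306                                                           ░
                                                                          ░
[server]                                                                  ░
max_retries = 4                                                           ░
                                                                          ░
                                                                          ░
                                                                          ░
                                                                          ░
                                                                          ▼


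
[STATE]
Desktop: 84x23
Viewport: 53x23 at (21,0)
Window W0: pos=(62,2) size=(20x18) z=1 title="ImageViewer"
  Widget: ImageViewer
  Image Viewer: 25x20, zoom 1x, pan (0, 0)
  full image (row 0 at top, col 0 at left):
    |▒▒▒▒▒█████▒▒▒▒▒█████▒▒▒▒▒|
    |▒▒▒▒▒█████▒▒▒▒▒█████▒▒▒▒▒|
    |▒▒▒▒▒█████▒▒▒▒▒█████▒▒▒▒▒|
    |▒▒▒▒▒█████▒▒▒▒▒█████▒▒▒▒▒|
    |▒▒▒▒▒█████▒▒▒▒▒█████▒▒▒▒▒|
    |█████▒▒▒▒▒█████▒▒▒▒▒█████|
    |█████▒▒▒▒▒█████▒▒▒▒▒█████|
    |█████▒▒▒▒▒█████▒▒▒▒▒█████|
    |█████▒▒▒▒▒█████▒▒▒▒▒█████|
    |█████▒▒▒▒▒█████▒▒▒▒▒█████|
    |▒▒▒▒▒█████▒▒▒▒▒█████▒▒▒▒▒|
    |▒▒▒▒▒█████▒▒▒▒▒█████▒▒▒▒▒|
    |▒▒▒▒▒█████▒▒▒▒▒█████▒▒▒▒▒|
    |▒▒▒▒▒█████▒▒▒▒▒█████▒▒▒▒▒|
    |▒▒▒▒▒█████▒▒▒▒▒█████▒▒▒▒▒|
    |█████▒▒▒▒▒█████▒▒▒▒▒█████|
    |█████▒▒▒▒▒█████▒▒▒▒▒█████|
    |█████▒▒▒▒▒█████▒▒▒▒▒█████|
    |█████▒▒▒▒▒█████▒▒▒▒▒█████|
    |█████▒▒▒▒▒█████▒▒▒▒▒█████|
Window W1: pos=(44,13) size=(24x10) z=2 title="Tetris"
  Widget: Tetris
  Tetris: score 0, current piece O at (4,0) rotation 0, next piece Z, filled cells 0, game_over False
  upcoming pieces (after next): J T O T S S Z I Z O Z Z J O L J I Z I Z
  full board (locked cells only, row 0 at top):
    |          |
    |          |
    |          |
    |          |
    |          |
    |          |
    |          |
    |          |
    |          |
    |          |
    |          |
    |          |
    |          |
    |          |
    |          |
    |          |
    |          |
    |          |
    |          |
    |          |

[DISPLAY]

                                                     
                                                     
                                         ┏━━━━━━━━━━━
                                         ┃ ImageViewe
                                         ┠───────────
                                         ┃▒▒▒▒▒█████▒
                                         ┃▒▒▒▒▒█████▒
                                         ┃▒▒▒▒▒█████▒
                                         ┃▒▒▒▒▒█████▒
                                         ┃▒▒▒▒▒█████▒
                                         ┃█████▒▒▒▒▒█
                                         ┃█████▒▒▒▒▒█
                                         ┃█████▒▒▒▒▒█
                       ┏━━━━━━━━━━━━━━━━━━━━━━┓▒▒▒▒▒█
                       ┃ Tetris               ┃▒▒▒▒▒█
                       ┠──────────────────────┨█████▒
                       ┃          │Next:      ┃█████▒
                       ┃          │▓▓         ┃█████▒
                       ┃          │ ▓▓        ┃█████▒
                       ┃          │           ┃━━━━━━
                       ┃          │           ┃      
                       ┃          │           ┃      
                       ┗━━━━━━━━━━━━━━━━━━━━━━┛      


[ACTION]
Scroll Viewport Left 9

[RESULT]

                                                     
                                                     
                                                  ┏━━
                                                  ┃ I
                                                  ┠──
                                                  ┃▒▒
                                                  ┃▒▒
                                                  ┃▒▒
                                                  ┃▒▒
                                                  ┃▒▒
                                                  ┃██
                                                  ┃██
                                                  ┃██
                                ┏━━━━━━━━━━━━━━━━━━━━
                                ┃ Tetris             
                                ┠────────────────────
                                ┃          │Next:    
                                ┃          │▓▓       
                                ┃          │ ▓▓      
                                ┃          │         
                                ┃          │         
                                ┃          │         
                                ┗━━━━━━━━━━━━━━━━━━━━


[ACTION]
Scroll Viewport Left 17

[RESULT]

                                                     
                                                     
                                                     
                                                     
                                                     
                                                     
                                                     
                                                     
                                                     
                                                     
                                                     
                                                     
                                                     
                                            ┏━━━━━━━━
                                            ┃ Tetris 
                                            ┠────────
                                            ┃        
                                            ┃        
                                            ┃        
                                            ┃        
                                            ┃        
                                            ┃        
                                            ┗━━━━━━━━


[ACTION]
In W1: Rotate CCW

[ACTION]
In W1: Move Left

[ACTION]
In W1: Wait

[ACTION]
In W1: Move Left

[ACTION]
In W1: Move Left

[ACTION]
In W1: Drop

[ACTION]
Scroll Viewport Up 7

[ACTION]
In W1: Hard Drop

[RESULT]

                                                     
                                                     
                                                     
                                                     
                                                     
                                                     
                                                     
                                                     
                                                     
                                                     
                                                     
                                                     
                                                     
                                            ┏━━━━━━━━
                                            ┃ Tetris 
                                            ┠────────
                                            ┃        
                                            ┃        
                                            ┃        
                                            ┃        
                                            ┃ ▓▓     
                                            ┃ ▓▓     
                                            ┗━━━━━━━━
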